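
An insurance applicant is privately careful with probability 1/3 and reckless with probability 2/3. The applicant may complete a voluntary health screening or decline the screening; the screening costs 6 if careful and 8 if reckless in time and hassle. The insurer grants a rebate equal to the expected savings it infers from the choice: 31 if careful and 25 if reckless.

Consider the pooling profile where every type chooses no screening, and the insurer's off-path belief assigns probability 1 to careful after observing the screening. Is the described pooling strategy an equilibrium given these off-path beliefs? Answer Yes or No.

Yes

On path, the insurer holds the prior and pays 1/3·31 + 2/3·25 = 27. Off path (the screening), believing careful, it pays 31.
careful: no screening nets 27; the screening nets 31 − 6 = 25. careful stays.
reckless: no screening nets 27; the screening nets 31 − 8 = 23. reckless stays.
No type deviates, so pooling is sustained.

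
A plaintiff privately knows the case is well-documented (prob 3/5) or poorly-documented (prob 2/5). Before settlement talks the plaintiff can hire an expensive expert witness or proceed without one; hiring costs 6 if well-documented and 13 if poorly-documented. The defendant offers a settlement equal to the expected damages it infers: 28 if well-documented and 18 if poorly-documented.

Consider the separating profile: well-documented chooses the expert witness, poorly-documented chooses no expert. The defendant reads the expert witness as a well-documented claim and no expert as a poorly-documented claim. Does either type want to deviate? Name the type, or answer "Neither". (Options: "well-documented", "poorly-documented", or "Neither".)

The expert witness pays 28; no expert pays 18.
well-documented: assigned the expert witness, nets 28 − 6 = 22; deviating to no expert nets 18.
poorly-documented: assigned no expert, nets 18; deviating to the expert witness nets 28 − 13 = 15.
Both types strictly prefer their assigned action; no profitable deviation.

Neither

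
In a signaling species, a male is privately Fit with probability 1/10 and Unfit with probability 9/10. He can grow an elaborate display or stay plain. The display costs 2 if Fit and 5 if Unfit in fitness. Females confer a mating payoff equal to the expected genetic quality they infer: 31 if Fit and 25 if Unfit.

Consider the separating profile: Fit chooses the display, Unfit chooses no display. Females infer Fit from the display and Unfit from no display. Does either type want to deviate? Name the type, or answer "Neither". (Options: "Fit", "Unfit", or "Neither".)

Unfit

The display pays 31; no display pays 25.
Fit: assigned the display, nets 31 − 2 = 29; deviating to no display nets 25.
Unfit: assigned no display, nets 25; deviating to the display nets 31 − 5 = 26.
The Unfit type gains 1 by deviating.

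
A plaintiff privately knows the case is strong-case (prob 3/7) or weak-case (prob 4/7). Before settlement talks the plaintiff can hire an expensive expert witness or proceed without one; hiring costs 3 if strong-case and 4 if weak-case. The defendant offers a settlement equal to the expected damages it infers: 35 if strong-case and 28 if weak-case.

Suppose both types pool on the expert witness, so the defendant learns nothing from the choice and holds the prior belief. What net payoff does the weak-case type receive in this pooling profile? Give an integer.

Pooled settlement = 3/7·35 + 4/7·28 = 31.
weak-case pays cost 4 for the expert witness, so net payoff = 31 − 4 = 27.

27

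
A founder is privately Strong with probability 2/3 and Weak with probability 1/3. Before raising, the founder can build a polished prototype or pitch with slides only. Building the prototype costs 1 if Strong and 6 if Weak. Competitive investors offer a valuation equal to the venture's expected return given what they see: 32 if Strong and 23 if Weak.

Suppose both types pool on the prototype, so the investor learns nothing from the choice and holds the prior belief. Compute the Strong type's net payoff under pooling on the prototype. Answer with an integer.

Pooled valuation = 2/3·32 + 1/3·23 = 29.
Strong pays cost 1 for the prototype, so net payoff = 29 − 1 = 28.

28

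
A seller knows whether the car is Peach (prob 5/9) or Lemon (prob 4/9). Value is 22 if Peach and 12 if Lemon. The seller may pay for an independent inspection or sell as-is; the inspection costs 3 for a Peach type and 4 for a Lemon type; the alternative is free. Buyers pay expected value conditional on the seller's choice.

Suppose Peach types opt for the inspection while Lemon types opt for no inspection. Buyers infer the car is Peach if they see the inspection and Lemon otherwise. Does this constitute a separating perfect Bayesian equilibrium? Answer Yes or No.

No

Under these beliefs, the inspection earns price 22 and no inspection earns price 12.
Peach: the inspection nets 22 − 3 = 19; no inspection nets 12. Peach prefers the inspection.
Lemon: the inspection nets 22 − 4 = 18; no inspection nets 12. Lemon would deviate to the inspection.
Lemon has a profitable deviation, so the profile is not an equilibrium.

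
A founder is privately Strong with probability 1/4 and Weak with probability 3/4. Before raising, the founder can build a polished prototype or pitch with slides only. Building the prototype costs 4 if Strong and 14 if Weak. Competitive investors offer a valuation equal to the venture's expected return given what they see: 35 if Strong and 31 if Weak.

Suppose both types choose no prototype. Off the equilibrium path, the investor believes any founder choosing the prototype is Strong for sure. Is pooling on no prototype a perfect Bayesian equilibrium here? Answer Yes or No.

Yes

On path, the investor holds the prior and pays 1/4·35 + 3/4·31 = 32. Off path (the prototype), believing Strong, it pays 35.
Strong: no prototype nets 32; the prototype nets 35 − 4 = 31. Strong stays.
Weak: no prototype nets 32; the prototype nets 35 − 14 = 21. Weak stays.
No type deviates, so pooling is sustained.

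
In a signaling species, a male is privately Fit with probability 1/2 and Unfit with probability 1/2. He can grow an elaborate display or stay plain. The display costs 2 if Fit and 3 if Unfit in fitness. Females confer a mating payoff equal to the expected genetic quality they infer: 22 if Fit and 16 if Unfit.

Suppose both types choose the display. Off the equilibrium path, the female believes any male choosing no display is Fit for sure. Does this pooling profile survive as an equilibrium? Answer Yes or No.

On path, the female holds the prior and pays 1/2·22 + 1/2·16 = 19. Off path (no display), believing Fit, it pays 22.
Fit: the display nets 19 − 2 = 17; no display nets 22. Fit would deviate.
Unfit: the display nets 19 − 3 = 16; no display nets 22. Unfit would deviate.
A type deviates, so pooling fails.

No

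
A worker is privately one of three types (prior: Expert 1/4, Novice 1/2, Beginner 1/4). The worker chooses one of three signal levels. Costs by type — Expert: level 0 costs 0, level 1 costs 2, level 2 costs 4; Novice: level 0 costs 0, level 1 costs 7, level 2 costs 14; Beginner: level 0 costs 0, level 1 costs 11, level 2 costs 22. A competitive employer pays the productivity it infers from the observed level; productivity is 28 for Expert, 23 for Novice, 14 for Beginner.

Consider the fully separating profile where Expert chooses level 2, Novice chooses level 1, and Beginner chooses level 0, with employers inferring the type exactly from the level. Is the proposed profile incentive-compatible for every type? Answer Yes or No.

Yes

Separating wages: level 2 → 28, level 1 → 23, level 0 → 14.
Expert (assigned level 2): level 0: 14 − 0 = 14; level 1: 23 − 2 = 21; level 2: 28 − 4 = 24. Expert stays.
Novice (assigned level 1): level 0: 14 − 0 = 14; level 1: 23 − 7 = 16; level 2: 28 − 14 = 14. Novice stays.
Beginner (assigned level 0): level 0: 14 − 0 = 14; level 1: 23 − 11 = 12; level 2: 28 − 22 = 6. Beginner stays.
Every type prefers its assigned level; separation holds.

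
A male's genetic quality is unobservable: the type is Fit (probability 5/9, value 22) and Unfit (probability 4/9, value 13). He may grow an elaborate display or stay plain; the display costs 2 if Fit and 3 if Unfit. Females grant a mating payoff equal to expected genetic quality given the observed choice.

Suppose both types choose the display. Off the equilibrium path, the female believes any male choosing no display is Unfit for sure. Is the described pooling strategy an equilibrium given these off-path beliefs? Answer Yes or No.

On path, the female holds the prior and pays 5/9·22 + 4/9·13 = 18. Off path (no display), believing Unfit, it pays 13.
Fit: the display nets 18 − 2 = 16; no display nets 13. Fit stays.
Unfit: the display nets 18 − 3 = 15; no display nets 13. Unfit stays.
No type deviates, so pooling is sustained.

Yes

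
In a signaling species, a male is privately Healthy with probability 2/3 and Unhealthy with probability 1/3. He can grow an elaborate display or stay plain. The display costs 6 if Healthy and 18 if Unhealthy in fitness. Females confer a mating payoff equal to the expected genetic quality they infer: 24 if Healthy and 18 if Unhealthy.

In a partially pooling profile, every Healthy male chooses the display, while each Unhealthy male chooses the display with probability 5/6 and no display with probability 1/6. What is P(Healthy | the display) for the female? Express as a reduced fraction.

P(the display) = (2/3)·1 + (1/3)·(5/6) = 17/18.
By Bayes' rule, P(Healthy | the display) = (2/3) / (17/18) = 12/17.

12/17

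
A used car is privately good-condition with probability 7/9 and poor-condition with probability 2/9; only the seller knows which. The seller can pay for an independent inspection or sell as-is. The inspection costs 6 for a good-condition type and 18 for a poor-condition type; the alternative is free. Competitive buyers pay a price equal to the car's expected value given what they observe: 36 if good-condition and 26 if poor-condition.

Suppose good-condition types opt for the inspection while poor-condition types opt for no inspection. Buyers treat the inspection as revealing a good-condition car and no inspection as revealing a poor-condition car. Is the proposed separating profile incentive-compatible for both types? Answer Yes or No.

Yes

Under these beliefs, the inspection earns price 36 and no inspection earns price 26.
good-condition: the inspection nets 36 − 6 = 30; no inspection nets 26. good-condition prefers the inspection.
poor-condition: the inspection nets 36 − 18 = 18; no inspection nets 26. poor-condition prefers no inspection.
Neither type deviates, so the separating profile is an equilibrium.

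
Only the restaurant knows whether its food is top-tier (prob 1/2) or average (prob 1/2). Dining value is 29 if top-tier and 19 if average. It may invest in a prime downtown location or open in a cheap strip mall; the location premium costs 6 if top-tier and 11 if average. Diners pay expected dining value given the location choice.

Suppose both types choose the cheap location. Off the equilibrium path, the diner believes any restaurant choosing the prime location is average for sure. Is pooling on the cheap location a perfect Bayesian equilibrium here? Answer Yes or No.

On path, the diner holds the prior and pays 1/2·29 + 1/2·19 = 24. Off path (the prime location), believing average, it pays 19.
top-tier: the cheap location nets 24; the prime location nets 19 − 6 = 13. top-tier stays.
average: the cheap location nets 24; the prime location nets 19 − 11 = 8. average stays.
No type deviates, so pooling is sustained.

Yes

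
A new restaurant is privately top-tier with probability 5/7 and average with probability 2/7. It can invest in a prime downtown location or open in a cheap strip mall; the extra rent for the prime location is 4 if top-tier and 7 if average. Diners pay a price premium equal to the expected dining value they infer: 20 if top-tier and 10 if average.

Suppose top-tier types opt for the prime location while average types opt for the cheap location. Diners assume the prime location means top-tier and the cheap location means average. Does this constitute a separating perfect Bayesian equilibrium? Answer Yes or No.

Under these beliefs, the prime location earns price premium 20 and the cheap location earns price premium 10.
top-tier: the prime location nets 20 − 4 = 16; the cheap location nets 10. top-tier prefers the prime location.
average: the prime location nets 20 − 7 = 13; the cheap location nets 10. average would deviate to the prime location.
average has a profitable deviation, so the profile is not an equilibrium.

No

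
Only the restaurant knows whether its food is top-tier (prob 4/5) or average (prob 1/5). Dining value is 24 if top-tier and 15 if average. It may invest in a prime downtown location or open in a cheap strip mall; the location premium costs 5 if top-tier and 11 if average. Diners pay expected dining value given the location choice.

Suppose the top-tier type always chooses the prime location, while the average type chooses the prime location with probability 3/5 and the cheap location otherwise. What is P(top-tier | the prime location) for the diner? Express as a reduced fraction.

20/23

P(the prime location) = (4/5)·1 + (1/5)·(3/5) = 23/25.
By Bayes' rule, P(top-tier | the prime location) = (4/5) / (23/25) = 20/23.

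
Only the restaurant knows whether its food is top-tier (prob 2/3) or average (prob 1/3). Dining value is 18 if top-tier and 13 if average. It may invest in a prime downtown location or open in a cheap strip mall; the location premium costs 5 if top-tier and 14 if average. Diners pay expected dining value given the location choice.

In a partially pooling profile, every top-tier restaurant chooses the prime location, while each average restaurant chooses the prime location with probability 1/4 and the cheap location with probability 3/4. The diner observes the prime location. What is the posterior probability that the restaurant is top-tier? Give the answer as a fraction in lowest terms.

8/9

P(the prime location) = (2/3)·1 + (1/3)·(1/4) = 3/4.
By Bayes' rule, P(top-tier | the prime location) = (2/3) / (3/4) = 8/9.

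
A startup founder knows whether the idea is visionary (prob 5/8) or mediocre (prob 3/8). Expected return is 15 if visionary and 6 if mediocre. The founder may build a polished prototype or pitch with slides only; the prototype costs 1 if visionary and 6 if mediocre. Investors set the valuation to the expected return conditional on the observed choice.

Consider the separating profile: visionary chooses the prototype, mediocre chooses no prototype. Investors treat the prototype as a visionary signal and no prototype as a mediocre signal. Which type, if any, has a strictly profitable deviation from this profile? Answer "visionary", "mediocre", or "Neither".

The prototype pays 15; no prototype pays 6.
visionary: assigned the prototype, nets 15 − 1 = 14; deviating to no prototype nets 6.
mediocre: assigned no prototype, nets 6; deviating to the prototype nets 15 − 6 = 9.
The mediocre type gains 3 by deviating.

mediocre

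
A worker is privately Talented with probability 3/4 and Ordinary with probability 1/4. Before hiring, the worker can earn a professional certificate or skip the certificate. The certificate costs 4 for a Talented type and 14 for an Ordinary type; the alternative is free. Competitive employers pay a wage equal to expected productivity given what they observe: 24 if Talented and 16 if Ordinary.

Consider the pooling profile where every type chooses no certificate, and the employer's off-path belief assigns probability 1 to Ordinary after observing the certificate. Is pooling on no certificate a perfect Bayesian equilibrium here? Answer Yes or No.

Yes

On path, the employer holds the prior and pays 3/4·24 + 1/4·16 = 22. Off path (the certificate), believing Ordinary, it pays 16.
Talented: no certificate nets 22; the certificate nets 16 − 4 = 12. Talented stays.
Ordinary: no certificate nets 22; the certificate nets 16 − 14 = 2. Ordinary stays.
No type deviates, so pooling is sustained.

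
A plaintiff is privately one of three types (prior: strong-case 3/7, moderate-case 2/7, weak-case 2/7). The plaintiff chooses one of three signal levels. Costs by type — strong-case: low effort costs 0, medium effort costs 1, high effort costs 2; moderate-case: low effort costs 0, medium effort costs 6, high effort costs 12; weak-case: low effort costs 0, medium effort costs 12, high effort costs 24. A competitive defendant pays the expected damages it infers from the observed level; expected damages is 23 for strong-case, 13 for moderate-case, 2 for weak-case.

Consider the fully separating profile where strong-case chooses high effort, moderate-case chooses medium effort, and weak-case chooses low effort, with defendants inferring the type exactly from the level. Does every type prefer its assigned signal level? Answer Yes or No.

No

Separating settlements: high effort → 23, medium effort → 13, low effort → 2.
strong-case (assigned high effort): low effort: 2 − 0 = 2; medium effort: 13 − 1 = 12; high effort: 23 − 2 = 21. strong-case stays.
moderate-case (assigned medium effort): low effort: 2 − 0 = 2; medium effort: 13 − 6 = 7; high effort: 23 − 12 = 11. moderate-case prefers high effort.
weak-case (assigned low effort): low effort: 2 − 0 = 2; medium effort: 13 − 12 = 1; high effort: 23 − 24 = -1. weak-case stays.
At least one type deviates; the separating profile fails.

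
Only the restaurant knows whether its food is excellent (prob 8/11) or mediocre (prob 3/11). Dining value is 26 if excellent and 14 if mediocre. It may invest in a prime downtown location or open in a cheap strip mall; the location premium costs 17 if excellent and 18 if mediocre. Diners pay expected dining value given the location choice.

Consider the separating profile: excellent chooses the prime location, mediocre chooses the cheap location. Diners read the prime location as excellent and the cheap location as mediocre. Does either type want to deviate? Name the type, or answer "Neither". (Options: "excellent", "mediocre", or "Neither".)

excellent

The prime location pays 26; the cheap location pays 14.
excellent: assigned the prime location, nets 26 − 17 = 9; deviating to the cheap location nets 14.
mediocre: assigned the cheap location, nets 14; deviating to the prime location nets 26 − 18 = 8.
The excellent type gains 5 by deviating.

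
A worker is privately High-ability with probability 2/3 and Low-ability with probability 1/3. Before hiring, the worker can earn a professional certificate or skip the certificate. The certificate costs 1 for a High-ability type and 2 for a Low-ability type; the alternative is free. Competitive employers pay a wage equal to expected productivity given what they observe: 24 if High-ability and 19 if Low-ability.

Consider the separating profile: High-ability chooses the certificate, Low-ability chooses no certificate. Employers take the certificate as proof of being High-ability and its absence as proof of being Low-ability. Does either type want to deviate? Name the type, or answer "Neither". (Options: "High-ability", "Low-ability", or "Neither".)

Low-ability

The certificate pays 24; no certificate pays 19.
High-ability: assigned the certificate, nets 24 − 1 = 23; deviating to no certificate nets 19.
Low-ability: assigned no certificate, nets 19; deviating to the certificate nets 24 − 2 = 22.
The Low-ability type gains 3 by deviating.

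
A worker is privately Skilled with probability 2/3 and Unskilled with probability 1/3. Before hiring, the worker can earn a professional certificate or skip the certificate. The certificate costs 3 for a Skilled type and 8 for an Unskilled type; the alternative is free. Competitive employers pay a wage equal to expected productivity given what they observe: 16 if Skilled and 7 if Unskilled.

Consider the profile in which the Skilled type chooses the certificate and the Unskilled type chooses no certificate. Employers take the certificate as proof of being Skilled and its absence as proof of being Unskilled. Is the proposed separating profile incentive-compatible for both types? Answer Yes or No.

No

Under these beliefs, the certificate earns wage 16 and no certificate earns wage 7.
Skilled: the certificate nets 16 − 3 = 13; no certificate nets 7. Skilled prefers the certificate.
Unskilled: the certificate nets 16 − 8 = 8; no certificate nets 7. Unskilled would deviate to the certificate.
Unskilled has a profitable deviation, so the profile is not an equilibrium.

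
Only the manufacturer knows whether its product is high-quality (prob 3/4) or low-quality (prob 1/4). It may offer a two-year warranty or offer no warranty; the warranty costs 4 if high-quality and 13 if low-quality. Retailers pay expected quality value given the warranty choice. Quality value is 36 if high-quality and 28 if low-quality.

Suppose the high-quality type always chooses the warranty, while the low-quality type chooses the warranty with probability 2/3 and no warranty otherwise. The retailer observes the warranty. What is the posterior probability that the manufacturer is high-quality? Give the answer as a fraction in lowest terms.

9/11

P(the warranty) = (3/4)·1 + (1/4)·(2/3) = 11/12.
By Bayes' rule, P(high-quality | the warranty) = (3/4) / (11/12) = 9/11.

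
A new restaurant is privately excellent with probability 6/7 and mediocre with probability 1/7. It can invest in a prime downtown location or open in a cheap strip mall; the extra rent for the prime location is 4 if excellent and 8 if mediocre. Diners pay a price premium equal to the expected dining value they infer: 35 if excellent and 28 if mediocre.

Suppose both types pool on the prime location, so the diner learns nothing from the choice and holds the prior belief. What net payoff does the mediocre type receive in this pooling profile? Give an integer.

26

Pooled price premium = 6/7·35 + 1/7·28 = 34.
mediocre pays cost 8 for the prime location, so net payoff = 34 − 8 = 26.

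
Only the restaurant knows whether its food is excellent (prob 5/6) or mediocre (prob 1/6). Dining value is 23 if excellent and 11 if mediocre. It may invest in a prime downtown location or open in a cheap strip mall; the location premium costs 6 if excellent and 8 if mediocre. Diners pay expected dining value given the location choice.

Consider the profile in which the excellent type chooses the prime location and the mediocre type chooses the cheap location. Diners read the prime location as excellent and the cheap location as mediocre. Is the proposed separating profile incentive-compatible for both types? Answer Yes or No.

No

Under these beliefs, the prime location earns price premium 23 and the cheap location earns price premium 11.
excellent: the prime location nets 23 − 6 = 17; the cheap location nets 11. excellent prefers the prime location.
mediocre: the prime location nets 23 − 8 = 15; the cheap location nets 11. mediocre would deviate to the prime location.
mediocre has a profitable deviation, so the profile is not an equilibrium.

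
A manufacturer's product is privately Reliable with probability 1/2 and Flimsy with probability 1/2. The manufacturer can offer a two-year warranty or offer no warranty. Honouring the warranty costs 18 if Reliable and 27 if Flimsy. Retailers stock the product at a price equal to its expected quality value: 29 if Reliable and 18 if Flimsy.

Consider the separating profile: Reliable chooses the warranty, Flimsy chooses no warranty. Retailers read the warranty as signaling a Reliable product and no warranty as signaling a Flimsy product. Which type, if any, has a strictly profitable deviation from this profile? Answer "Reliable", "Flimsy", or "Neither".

Reliable

The warranty pays 29; no warranty pays 18.
Reliable: assigned the warranty, nets 29 − 18 = 11; deviating to no warranty nets 18.
Flimsy: assigned no warranty, nets 18; deviating to the warranty nets 29 − 27 = 2.
The Reliable type gains 7 by deviating.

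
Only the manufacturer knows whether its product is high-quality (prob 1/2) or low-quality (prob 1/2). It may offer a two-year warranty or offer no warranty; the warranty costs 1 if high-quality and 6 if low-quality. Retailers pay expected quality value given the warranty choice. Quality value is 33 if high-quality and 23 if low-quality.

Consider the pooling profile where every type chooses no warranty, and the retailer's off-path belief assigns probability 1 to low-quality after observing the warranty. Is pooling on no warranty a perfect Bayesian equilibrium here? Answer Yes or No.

On path, the retailer holds the prior and pays 1/2·33 + 1/2·23 = 28. Off path (the warranty), believing low-quality, it pays 23.
high-quality: no warranty nets 28; the warranty nets 23 − 1 = 22. high-quality stays.
low-quality: no warranty nets 28; the warranty nets 23 − 6 = 17. low-quality stays.
No type deviates, so pooling is sustained.

Yes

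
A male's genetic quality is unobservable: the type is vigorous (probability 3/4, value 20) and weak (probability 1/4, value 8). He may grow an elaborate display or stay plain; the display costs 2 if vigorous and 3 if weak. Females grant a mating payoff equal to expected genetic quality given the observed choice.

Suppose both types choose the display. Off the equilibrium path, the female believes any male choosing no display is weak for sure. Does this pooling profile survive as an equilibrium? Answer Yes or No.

Yes

On path, the female holds the prior and pays 3/4·20 + 1/4·8 = 17. Off path (no display), believing weak, it pays 8.
vigorous: the display nets 17 − 2 = 15; no display nets 8. vigorous stays.
weak: the display nets 17 − 3 = 14; no display nets 8. weak stays.
No type deviates, so pooling is sustained.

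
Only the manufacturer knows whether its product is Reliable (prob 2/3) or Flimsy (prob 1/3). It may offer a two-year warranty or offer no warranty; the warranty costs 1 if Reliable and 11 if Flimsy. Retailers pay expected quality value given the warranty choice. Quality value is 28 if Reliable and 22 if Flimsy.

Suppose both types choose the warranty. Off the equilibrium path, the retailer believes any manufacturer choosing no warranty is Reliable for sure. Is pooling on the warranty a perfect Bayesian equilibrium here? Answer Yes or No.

On path, the retailer holds the prior and pays 2/3·28 + 1/3·22 = 26. Off path (no warranty), believing Reliable, it pays 28.
Reliable: the warranty nets 26 − 1 = 25; no warranty nets 28. Reliable would deviate.
Flimsy: the warranty nets 26 − 11 = 15; no warranty nets 28. Flimsy would deviate.
A type deviates, so pooling fails.

No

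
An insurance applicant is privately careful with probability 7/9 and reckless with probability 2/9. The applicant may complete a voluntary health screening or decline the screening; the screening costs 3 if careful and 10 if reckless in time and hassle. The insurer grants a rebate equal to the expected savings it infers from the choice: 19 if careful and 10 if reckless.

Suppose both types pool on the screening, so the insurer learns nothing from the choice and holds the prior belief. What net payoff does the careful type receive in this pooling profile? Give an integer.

14

Pooled rebate = 7/9·19 + 2/9·10 = 17.
careful pays cost 3 for the screening, so net payoff = 17 − 3 = 14.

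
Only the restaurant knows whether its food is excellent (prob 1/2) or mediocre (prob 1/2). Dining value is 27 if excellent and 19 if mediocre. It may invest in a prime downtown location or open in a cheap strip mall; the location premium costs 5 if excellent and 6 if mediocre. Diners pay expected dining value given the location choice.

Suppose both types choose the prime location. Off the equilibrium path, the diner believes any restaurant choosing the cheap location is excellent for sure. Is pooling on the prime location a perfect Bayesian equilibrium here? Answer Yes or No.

No

On path, the diner holds the prior and pays 1/2·27 + 1/2·19 = 23. Off path (the cheap location), believing excellent, it pays 27.
excellent: the prime location nets 23 − 5 = 18; the cheap location nets 27. excellent would deviate.
mediocre: the prime location nets 23 − 6 = 17; the cheap location nets 27. mediocre would deviate.
A type deviates, so pooling fails.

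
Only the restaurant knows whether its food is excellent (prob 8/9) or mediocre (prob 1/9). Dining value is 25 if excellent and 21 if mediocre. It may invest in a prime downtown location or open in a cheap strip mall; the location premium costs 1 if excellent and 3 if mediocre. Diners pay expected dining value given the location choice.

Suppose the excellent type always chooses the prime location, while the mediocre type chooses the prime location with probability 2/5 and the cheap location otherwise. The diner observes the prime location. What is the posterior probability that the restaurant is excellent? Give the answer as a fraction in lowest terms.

20/21

P(the prime location) = (8/9)·1 + (1/9)·(2/5) = 14/15.
By Bayes' rule, P(excellent | the prime location) = (8/9) / (14/15) = 20/21.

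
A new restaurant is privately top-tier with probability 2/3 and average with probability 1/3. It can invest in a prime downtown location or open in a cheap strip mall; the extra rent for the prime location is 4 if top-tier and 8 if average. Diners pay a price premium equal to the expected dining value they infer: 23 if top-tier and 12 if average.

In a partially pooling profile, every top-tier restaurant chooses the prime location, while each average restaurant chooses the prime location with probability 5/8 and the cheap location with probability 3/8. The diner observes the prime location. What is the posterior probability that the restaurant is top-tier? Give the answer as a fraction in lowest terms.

16/21

P(the prime location) = (2/3)·1 + (1/3)·(5/8) = 7/8.
By Bayes' rule, P(top-tier | the prime location) = (2/3) / (7/8) = 16/21.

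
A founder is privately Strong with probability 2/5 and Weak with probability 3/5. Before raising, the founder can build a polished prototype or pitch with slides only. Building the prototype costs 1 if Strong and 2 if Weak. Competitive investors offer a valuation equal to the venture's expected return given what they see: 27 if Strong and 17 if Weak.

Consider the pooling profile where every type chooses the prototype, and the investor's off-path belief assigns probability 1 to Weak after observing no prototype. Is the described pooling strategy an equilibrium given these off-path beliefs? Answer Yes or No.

On path, the investor holds the prior and pays 2/5·27 + 3/5·17 = 21. Off path (no prototype), believing Weak, it pays 17.
Strong: the prototype nets 21 − 1 = 20; no prototype nets 17. Strong stays.
Weak: the prototype nets 21 − 2 = 19; no prototype nets 17. Weak stays.
No type deviates, so pooling is sustained.

Yes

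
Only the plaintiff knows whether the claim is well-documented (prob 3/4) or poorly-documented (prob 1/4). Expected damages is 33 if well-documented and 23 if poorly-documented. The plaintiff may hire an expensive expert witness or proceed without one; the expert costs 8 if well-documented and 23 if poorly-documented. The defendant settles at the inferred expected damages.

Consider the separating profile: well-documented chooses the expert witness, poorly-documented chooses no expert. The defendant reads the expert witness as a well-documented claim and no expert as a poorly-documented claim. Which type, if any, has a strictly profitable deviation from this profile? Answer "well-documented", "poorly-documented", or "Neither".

Neither

The expert witness pays 33; no expert pays 23.
well-documented: assigned the expert witness, nets 33 − 8 = 25; deviating to no expert nets 23.
poorly-documented: assigned no expert, nets 23; deviating to the expert witness nets 33 − 23 = 10.
Both types strictly prefer their assigned action; no profitable deviation.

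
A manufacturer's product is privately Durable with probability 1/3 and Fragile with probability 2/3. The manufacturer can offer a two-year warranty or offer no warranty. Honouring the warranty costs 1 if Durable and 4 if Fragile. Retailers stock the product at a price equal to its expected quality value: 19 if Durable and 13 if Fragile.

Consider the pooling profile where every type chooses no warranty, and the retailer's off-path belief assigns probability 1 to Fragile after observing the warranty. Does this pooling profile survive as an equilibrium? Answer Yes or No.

On path, the retailer holds the prior and pays 1/3·19 + 2/3·13 = 15. Off path (the warranty), believing Fragile, it pays 13.
Durable: no warranty nets 15; the warranty nets 13 − 1 = 12. Durable stays.
Fragile: no warranty nets 15; the warranty nets 13 − 4 = 9. Fragile stays.
No type deviates, so pooling is sustained.

Yes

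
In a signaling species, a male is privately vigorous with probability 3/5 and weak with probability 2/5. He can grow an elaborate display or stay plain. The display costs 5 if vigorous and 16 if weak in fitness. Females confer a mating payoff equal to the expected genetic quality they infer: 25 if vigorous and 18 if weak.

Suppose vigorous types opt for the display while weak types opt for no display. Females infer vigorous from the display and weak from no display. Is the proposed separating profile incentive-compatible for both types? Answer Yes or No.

Yes

Under these beliefs, the display earns mating payoff 25 and no display earns mating payoff 18.
vigorous: the display nets 25 − 5 = 20; no display nets 18. vigorous prefers the display.
weak: the display nets 25 − 16 = 9; no display nets 18. weak prefers no display.
Neither type deviates, so the separating profile is an equilibrium.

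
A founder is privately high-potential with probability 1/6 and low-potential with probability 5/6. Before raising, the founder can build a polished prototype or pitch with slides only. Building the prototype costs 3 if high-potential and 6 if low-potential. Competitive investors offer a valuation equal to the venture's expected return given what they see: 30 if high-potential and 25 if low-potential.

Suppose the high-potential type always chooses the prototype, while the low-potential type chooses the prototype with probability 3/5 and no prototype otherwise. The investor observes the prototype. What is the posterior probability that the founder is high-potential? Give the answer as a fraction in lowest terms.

1/4

P(the prototype) = (1/6)·1 + (5/6)·(3/5) = 2/3.
By Bayes' rule, P(high-potential | the prototype) = (1/6) / (2/3) = 1/4.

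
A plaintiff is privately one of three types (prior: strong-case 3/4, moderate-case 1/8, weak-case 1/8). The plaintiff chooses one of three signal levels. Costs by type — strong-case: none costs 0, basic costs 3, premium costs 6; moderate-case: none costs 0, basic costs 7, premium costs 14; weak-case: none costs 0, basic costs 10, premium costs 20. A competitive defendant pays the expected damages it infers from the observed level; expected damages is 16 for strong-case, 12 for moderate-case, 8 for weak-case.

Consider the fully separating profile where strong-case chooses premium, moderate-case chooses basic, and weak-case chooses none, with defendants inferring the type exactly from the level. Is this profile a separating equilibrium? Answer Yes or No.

Separating settlements: premium → 16, basic → 12, none → 8.
strong-case (assigned premium): none: 8 − 0 = 8; basic: 12 − 3 = 9; premium: 16 − 6 = 10. strong-case stays.
moderate-case (assigned basic): none: 8 − 0 = 8; basic: 12 − 7 = 5; premium: 16 − 14 = 2. moderate-case prefers none.
weak-case (assigned none): none: 8 − 0 = 8; basic: 12 − 10 = 2; premium: 16 − 20 = -4. weak-case stays.
At least one type deviates; the separating profile fails.

No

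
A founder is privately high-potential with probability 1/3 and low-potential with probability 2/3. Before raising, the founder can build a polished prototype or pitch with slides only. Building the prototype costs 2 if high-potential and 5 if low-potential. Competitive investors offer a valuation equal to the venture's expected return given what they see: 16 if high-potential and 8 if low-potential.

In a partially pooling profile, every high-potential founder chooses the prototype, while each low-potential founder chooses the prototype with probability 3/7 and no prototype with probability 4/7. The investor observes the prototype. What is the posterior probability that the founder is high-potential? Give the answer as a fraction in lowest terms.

7/13

P(the prototype) = (1/3)·1 + (2/3)·(3/7) = 13/21.
By Bayes' rule, P(high-potential | the prototype) = (1/3) / (13/21) = 7/13.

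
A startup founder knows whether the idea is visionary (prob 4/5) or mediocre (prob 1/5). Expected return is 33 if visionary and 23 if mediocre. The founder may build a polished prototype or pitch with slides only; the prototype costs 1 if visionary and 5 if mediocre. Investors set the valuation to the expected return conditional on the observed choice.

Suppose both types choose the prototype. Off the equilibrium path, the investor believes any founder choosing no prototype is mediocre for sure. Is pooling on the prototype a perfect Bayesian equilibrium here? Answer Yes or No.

Yes

On path, the investor holds the prior and pays 4/5·33 + 1/5·23 = 31. Off path (no prototype), believing mediocre, it pays 23.
visionary: the prototype nets 31 − 1 = 30; no prototype nets 23. visionary stays.
mediocre: the prototype nets 31 − 5 = 26; no prototype nets 23. mediocre stays.
No type deviates, so pooling is sustained.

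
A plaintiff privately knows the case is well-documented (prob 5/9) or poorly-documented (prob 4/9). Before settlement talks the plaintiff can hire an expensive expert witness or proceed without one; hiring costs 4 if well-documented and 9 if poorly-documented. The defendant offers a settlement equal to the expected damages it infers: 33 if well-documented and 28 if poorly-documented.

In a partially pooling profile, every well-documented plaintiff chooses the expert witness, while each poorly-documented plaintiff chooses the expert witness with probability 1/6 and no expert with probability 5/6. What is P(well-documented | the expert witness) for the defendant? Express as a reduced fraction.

P(the expert witness) = (5/9)·1 + (4/9)·(1/6) = 17/27.
By Bayes' rule, P(well-documented | the expert witness) = (5/9) / (17/27) = 15/17.

15/17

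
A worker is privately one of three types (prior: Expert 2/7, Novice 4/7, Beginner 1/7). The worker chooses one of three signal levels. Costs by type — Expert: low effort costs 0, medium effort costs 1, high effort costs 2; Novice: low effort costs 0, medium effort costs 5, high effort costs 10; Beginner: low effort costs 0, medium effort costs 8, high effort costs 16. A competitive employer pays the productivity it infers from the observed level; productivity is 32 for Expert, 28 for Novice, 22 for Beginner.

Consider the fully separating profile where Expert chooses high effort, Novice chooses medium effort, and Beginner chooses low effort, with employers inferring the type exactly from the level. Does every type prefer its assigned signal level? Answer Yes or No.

Yes

Separating wages: high effort → 32, medium effort → 28, low effort → 22.
Expert (assigned high effort): low effort: 22 − 0 = 22; medium effort: 28 − 1 = 27; high effort: 32 − 2 = 30. Expert stays.
Novice (assigned medium effort): low effort: 22 − 0 = 22; medium effort: 28 − 5 = 23; high effort: 32 − 10 = 22. Novice stays.
Beginner (assigned low effort): low effort: 22 − 0 = 22; medium effort: 28 − 8 = 20; high effort: 32 − 16 = 16. Beginner stays.
Every type prefers its assigned level; separation holds.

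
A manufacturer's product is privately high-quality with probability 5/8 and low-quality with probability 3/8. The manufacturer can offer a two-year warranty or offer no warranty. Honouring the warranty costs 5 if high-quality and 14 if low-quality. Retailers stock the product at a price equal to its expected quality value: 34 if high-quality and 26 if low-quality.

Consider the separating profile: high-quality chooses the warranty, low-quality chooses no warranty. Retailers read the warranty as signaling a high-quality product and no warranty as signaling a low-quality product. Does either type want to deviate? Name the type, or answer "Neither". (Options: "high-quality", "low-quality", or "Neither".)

The warranty pays 34; no warranty pays 26.
high-quality: assigned the warranty, nets 34 − 5 = 29; deviating to no warranty nets 26.
low-quality: assigned no warranty, nets 26; deviating to the warranty nets 34 − 14 = 20.
Both types strictly prefer their assigned action; no profitable deviation.

Neither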